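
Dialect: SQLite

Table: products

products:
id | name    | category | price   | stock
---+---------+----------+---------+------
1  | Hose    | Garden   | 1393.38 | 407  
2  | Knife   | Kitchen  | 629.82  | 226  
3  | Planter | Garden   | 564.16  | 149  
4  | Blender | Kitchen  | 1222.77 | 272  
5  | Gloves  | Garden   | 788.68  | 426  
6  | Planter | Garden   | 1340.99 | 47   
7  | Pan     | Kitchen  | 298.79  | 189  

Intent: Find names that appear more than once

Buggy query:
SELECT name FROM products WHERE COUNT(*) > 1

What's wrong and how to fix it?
Bug: WHERE can't reference COUNT(*); aggregates are computed after WHERE

Fix: GROUP BY name, then filter groups with HAVING COUNT(*) > 1

Corrected query:
SELECT name FROM products GROUP BY name HAVING COUNT(*) > 1

Result:
name   
-------
Planter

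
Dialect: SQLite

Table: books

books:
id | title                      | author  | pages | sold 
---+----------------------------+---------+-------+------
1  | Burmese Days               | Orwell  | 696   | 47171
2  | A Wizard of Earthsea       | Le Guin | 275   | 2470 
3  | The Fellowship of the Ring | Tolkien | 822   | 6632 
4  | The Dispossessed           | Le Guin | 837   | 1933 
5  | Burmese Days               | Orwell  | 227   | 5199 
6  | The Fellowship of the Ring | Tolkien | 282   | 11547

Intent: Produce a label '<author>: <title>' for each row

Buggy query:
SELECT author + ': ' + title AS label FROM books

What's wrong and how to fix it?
Bug: SQLite uses || for string concatenation; + coerces text to numbers (yielding 0)

Fix: Use the || operator for string concatenation

Corrected query:
SELECT author || ': ' || title AS label FROM books

Result:
label                              
-----------------------------------
Orwell: Burmese Days               
Le Guin: A Wizard of Earthsea      
Tolkien: The Fellowship of the Ring
Le Guin: The Dispossessed          
Orwell: Burmese Days               
Tolkien: The Fellowship of the Ring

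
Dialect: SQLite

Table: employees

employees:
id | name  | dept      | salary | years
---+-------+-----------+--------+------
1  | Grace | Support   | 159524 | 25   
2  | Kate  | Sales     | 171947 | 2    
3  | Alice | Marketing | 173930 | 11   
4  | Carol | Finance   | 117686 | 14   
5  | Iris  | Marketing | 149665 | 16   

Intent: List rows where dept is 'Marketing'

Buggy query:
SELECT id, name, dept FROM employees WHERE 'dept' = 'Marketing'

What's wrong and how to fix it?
Bug: Single quotes denote string literals in SQL; the column name is being compared as a constant string

Fix: Remove the quotes around the column name (or use double quotes for an identifier)

Corrected query:
SELECT id, name, dept FROM employees WHERE dept = 'Marketing'

Result:
id | name  | dept     
---+-------+----------
3  | Alice | Marketing
5  | Iris  | Marketing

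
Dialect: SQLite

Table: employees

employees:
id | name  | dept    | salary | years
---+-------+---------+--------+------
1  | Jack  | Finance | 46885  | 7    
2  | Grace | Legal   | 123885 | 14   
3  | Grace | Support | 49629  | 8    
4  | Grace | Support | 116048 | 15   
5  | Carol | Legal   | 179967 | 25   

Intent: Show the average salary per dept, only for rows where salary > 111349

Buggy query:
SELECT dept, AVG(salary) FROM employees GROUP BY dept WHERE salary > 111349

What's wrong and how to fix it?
Bug: Row-level WHERE must come before GROUP BY in the clause order

Fix: Place WHERE between FROM and GROUP BY

Corrected query:
SELECT dept, AVG(salary) FROM employees WHERE salary > 111349 GROUP BY dept

Result:
dept    | AVG(salary)
--------+------------
Legal   | 151926     
Support | 116048     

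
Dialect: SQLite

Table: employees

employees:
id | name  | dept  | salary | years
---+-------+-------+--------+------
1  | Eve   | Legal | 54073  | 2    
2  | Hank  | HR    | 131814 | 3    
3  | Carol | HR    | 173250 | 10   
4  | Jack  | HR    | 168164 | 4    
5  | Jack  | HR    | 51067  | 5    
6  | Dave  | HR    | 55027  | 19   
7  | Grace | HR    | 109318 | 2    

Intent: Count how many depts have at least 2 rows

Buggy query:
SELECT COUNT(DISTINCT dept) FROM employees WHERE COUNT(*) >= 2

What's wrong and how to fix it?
Bug: COUNT(*) cannot appear in WHERE; the per-group count doesn't exist yet

Fix: Use a subquery that GROUPs and filters with HAVING, then count its rows

Corrected query:
SELECT COUNT(*) FROM (SELECT dept FROM employees GROUP BY dept HAVING COUNT(*) >= 2)

Result:
COUNT(*)
--------
1       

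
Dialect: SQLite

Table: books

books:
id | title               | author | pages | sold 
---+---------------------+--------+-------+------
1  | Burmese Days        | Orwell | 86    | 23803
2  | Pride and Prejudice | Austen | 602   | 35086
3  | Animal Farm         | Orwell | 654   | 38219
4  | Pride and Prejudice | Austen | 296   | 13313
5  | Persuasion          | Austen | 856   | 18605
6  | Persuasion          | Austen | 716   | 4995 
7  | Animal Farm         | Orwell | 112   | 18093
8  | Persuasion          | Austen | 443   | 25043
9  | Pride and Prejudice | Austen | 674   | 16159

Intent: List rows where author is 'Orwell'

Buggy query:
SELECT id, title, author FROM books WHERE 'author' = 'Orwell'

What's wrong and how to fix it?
Bug: Single quotes denote string literals in SQL; the column name is being compared as a constant string

Fix: Reference the column as author without single quotes

Corrected query:
SELECT id, title, author FROM books WHERE author = 'Orwell'

Result:
id | title        | author
---+--------------+-------
1  | Burmese Days | Orwell
3  | Animal Farm  | Orwell
7  | Animal Farm  | Orwell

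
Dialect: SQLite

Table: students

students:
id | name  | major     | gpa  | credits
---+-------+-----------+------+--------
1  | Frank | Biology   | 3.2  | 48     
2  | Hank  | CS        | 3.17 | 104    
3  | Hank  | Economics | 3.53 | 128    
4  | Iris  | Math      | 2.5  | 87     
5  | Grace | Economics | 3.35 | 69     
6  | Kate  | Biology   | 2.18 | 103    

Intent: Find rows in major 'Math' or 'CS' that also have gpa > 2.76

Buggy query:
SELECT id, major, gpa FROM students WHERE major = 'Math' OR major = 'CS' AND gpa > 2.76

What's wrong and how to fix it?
Bug: Without parentheses, AND is evaluated before OR, so the gpa filter only applies to the 'CS' branch

Fix: Add parentheses around the OR so the AND applies to both alternatives

Corrected query:
SELECT id, major, gpa FROM students WHERE (major = 'Math' OR major = 'CS') AND gpa > 2.76

Result:
id | major | gpa 
---+-------+-----
2  | CS    | 3.17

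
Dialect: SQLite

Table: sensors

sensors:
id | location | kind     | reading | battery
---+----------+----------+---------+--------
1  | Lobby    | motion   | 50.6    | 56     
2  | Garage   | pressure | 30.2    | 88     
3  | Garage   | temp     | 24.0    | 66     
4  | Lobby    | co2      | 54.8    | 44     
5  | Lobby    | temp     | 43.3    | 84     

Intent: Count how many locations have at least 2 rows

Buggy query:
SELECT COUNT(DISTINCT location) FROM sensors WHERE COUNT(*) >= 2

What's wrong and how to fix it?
Bug: COUNT(*) cannot appear in WHERE; the per-group count doesn't exist yet

Fix: Use a subquery that GROUPs and filters with HAVING, then count its rows

Corrected query:
SELECT COUNT(*) FROM (SELECT location FROM sensors GROUP BY location HAVING COUNT(*) >= 2)

Result:
COUNT(*)
--------
2       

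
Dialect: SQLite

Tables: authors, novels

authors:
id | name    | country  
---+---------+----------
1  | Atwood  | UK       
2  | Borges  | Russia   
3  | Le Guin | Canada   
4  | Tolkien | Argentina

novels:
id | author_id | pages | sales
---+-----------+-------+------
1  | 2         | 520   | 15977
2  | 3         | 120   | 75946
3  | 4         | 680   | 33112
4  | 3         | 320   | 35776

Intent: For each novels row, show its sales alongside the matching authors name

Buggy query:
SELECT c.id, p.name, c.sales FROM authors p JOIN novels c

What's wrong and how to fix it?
Bug: JOIN with no ON clause produces a cartesian product; every novels row pairs with every authors row

Fix: Add ON c.author_id = p.id to the JOIN

Corrected query:
SELECT c.id, p.name, c.sales FROM authors p JOIN novels c ON c.author_id = p.id

Result:
id | name    | sales
---+---------+------
1  | Borges  | 15977
2  | Le Guin | 75946
3  | Tolkien | 33112
4  | Le Guin | 35776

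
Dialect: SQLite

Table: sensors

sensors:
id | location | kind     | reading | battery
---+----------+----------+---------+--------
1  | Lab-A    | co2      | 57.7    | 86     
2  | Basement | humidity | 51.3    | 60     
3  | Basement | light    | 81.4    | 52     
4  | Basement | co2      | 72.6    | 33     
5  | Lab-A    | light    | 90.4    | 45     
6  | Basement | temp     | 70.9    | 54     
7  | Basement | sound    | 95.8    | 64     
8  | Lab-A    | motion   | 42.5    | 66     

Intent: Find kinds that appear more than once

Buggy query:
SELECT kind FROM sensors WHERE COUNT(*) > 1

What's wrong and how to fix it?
Bug: COUNT(*) is an aggregate and cannot be used in WHERE

Fix: Group first, then use HAVING for the count condition

Corrected query:
SELECT kind FROM sensors GROUP BY kind HAVING COUNT(*) > 1

Result:
kind 
-----
co2  
light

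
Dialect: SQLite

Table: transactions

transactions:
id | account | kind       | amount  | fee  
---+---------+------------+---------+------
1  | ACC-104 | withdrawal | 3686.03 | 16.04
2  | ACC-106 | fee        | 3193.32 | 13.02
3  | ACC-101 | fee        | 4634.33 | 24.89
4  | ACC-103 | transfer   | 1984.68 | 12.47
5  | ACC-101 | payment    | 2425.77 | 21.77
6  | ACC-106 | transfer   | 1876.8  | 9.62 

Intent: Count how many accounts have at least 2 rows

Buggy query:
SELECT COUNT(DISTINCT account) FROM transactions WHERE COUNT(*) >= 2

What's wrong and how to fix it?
Bug: WHERE filters individual rows, not groups, so a group-level COUNT is invalid there

Fix: Use a subquery that GROUPs and filters with HAVING, then count its rows

Corrected query:
SELECT COUNT(*) FROM (SELECT account FROM transactions GROUP BY account HAVING COUNT(*) >= 2)

Result:
COUNT(*)
--------
2       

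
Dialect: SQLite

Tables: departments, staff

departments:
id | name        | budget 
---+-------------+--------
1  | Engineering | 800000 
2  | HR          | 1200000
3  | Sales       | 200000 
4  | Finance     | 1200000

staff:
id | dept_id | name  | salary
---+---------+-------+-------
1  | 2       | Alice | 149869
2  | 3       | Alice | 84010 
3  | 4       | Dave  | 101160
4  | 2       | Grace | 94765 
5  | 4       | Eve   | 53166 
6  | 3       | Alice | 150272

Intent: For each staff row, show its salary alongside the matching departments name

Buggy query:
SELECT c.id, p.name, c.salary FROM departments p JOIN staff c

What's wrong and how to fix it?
Bug: Missing join condition: each staff row is matched to all departments rows instead of just its own

Fix: Add ON c.dept_id = p.id to the JOIN

Corrected query:
SELECT c.id, p.name, c.salary FROM departments p JOIN staff c ON c.dept_id = p.id

Result:
id | name    | salary
---+---------+-------
1  | HR      | 149869
2  | Sales   | 84010 
3  | Finance | 101160
4  | HR      | 94765 
5  | Finance | 53166 
6  | Sales   | 150272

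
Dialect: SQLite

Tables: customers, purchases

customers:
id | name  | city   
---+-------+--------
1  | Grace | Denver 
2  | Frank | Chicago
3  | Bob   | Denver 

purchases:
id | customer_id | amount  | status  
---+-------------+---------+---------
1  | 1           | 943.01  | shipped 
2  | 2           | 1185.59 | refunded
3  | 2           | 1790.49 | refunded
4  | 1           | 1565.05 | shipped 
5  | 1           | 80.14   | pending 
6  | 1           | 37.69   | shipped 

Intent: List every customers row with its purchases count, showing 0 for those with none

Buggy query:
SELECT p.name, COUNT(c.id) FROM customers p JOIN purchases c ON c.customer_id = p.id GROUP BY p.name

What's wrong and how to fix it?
Bug: INNER JOIN drops customers rows that have no matching purchases rows

Fix: Switch to LEFT JOIN to retain unmatched parent rows

Corrected query:
SELECT p.name, COUNT(c.id) FROM customers p LEFT JOIN purchases c ON c.customer_id = p.id GROUP BY p.name

Result:
name  | COUNT(c.id)
------+------------
Bob   | 0          
Frank | 2          
Grace | 4          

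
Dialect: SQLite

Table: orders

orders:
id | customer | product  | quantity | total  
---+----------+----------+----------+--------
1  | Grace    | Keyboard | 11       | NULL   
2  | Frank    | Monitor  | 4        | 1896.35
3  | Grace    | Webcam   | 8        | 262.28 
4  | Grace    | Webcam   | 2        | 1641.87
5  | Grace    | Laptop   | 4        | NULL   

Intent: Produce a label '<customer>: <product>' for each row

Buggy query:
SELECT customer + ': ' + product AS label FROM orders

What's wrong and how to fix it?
Bug: '+' is numeric addition; on text columns SQLite converts them to 0 instead of concatenating

Fix: Replace + with || to concatenate text

Corrected query:
SELECT customer || ': ' || product AS label FROM orders

Result:
label          
---------------
Grace: Keyboard
Frank: Monitor 
Grace: Webcam  
Grace: Webcam  
Grace: Laptop  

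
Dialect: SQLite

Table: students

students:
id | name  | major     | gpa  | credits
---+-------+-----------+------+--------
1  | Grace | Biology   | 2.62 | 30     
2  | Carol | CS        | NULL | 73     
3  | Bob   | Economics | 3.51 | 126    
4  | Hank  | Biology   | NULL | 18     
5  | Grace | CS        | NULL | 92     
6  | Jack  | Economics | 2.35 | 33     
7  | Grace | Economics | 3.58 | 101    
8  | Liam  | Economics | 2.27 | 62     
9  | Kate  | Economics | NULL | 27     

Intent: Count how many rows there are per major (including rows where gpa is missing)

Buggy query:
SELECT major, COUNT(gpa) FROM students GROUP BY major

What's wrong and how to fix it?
Bug: COUNT(gpa) skips NULLs, so groups with missing gpa are undercounted

Fix: Replace COUNT(gpa) with COUNT(*)

Corrected query:
SELECT major, COUNT(*) FROM students GROUP BY major

Result:
major     | COUNT(*)
----------+---------
Biology   | 2       
CS        | 2       
Economics | 5       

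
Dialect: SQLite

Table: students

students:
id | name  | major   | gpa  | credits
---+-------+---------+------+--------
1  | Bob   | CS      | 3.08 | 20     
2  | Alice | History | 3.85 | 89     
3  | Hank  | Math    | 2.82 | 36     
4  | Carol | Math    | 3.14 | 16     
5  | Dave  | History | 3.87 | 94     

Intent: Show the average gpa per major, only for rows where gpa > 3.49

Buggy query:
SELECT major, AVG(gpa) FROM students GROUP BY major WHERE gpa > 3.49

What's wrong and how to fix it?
Bug: WHERE cannot follow GROUP BY

Fix: Place WHERE between FROM and GROUP BY

Corrected query:
SELECT major, AVG(gpa) FROM students WHERE gpa > 3.49 GROUP BY major

Result:
major   | AVG(gpa)
--------+---------
History | 3.86    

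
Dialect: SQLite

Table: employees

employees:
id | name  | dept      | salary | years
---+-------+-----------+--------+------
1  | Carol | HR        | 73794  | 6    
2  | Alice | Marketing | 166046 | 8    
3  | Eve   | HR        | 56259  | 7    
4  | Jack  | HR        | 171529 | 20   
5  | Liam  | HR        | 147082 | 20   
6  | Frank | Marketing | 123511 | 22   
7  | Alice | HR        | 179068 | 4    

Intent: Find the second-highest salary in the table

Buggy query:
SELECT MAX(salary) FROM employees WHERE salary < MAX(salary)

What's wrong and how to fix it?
Bug: The inner MAX is an aggregate inside WHERE, which is not allowed

Fix: Compute the overall MAX in a subquery, then take MAX of rows below it

Corrected query:
SELECT MAX(salary) FROM employees WHERE salary < (SELECT MAX(salary) FROM employees)

Result:
MAX(salary)
-----------
171529     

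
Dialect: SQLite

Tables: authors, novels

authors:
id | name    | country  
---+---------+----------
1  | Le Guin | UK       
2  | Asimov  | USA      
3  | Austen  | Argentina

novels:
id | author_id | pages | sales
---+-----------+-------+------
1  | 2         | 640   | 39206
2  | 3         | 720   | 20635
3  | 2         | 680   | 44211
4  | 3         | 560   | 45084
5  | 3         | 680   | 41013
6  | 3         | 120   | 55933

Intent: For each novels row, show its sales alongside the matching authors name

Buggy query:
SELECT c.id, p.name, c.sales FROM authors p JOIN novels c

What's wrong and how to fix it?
Bug: JOIN with no ON clause produces a cartesian product; every novels row pairs with every authors row

Fix: Add ON c.author_id = p.id to the JOIN

Corrected query:
SELECT c.id, p.name, c.sales FROM authors p JOIN novels c ON c.author_id = p.id

Result:
id | name   | sales
---+--------+------
1  | Asimov | 39206
2  | Austen | 20635
3  | Asimov | 44211
4  | Austen | 45084
5  | Austen | 41013
6  | Austen | 55933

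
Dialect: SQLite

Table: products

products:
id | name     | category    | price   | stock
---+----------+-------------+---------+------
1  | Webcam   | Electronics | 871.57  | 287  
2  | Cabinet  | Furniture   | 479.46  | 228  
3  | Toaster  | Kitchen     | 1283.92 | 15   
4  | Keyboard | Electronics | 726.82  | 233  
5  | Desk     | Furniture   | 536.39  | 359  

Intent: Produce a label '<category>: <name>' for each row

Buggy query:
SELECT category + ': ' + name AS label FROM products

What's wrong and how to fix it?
Bug: '+' is numeric addition; on text columns SQLite converts them to 0 instead of concatenating

Fix: Use the || operator for string concatenation

Corrected query:
SELECT category || ': ' || name AS label FROM products

Result:
label                
---------------------
Electronics: Webcam  
Furniture: Cabinet   
Kitchen: Toaster     
Electronics: Keyboard
Furniture: Desk      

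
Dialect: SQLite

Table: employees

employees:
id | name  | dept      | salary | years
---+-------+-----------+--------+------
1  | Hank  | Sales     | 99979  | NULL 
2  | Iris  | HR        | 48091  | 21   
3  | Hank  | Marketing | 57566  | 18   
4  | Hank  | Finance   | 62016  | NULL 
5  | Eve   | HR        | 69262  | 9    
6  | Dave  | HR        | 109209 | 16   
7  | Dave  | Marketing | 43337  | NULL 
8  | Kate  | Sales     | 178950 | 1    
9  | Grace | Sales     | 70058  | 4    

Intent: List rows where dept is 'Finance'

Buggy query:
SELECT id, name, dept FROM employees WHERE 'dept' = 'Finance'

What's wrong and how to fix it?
Bug: Single quotes denote string literals in SQL; the column name is being compared as a constant string

Fix: Remove the quotes around the column name (or use double quotes for an identifier)

Corrected query:
SELECT id, name, dept FROM employees WHERE dept = 'Finance'

Result:
id | name | dept   
---+------+--------
4  | Hank | Finance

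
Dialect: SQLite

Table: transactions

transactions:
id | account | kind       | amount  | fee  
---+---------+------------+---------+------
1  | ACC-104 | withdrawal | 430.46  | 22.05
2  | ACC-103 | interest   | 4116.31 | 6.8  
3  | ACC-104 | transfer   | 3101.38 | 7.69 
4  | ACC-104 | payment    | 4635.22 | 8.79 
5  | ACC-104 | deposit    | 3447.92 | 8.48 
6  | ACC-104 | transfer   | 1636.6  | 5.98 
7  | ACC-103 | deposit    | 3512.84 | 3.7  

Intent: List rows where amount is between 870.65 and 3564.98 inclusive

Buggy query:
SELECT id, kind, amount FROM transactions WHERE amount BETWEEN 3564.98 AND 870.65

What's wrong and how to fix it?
Bug: BETWEEN expects the lower bound first; with 3564.98 AND 870.65 the range is empty

Fix: Write BETWEEN 870.65 AND 3564.98

Corrected query:
SELECT id, kind, amount FROM transactions WHERE amount BETWEEN 870.65 AND 3564.98

Result:
id | kind     | amount 
---+----------+--------
3  | transfer | 3101.38
5  | deposit  | 3447.92
6  | transfer | 1636.6 
7  | deposit  | 3512.84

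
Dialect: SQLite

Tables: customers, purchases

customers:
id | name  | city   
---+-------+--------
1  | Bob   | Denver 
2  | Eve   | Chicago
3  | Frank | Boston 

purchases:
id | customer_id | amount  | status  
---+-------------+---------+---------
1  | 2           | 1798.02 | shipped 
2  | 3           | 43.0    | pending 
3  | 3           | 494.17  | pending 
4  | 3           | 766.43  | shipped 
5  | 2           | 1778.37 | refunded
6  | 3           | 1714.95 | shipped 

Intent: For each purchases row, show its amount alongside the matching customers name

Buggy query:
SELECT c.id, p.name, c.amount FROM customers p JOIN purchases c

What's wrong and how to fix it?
Bug: Missing join condition: each purchases row is matched to all customers rows instead of just its own

Fix: Specify the join condition linking the foreign key to the parent id

Corrected query:
SELECT c.id, p.name, c.amount FROM customers p JOIN purchases c ON c.customer_id = p.id

Result:
id | name  | amount 
---+-------+--------
1  | Eve   | 1798.02
2  | Frank | 43     
3  | Frank | 494.17 
4  | Frank | 766.43 
5  | Eve   | 1778.37
6  | Frank | 1714.95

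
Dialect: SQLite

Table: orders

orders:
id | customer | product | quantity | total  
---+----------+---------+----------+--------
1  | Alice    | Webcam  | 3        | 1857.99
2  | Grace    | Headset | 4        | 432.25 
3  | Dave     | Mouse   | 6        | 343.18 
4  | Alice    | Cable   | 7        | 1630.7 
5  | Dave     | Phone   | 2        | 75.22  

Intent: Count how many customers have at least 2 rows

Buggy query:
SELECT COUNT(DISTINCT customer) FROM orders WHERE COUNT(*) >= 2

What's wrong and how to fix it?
Bug: WHERE filters individual rows, not groups, so a group-level COUNT is invalid there

Fix: Use a subquery that GROUPs and filters with HAVING, then count its rows

Corrected query:
SELECT COUNT(*) FROM (SELECT customer FROM orders GROUP BY customer HAVING COUNT(*) >= 2)

Result:
COUNT(*)
--------
2       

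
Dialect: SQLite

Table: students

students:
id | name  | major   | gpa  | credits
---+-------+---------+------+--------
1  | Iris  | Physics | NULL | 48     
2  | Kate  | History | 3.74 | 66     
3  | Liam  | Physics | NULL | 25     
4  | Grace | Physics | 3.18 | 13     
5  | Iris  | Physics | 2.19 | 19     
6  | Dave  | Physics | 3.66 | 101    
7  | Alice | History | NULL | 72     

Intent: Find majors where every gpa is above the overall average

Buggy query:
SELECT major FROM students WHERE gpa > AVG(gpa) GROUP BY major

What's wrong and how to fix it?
Bug: WHERE evaluates per row before aggregation, so AVG() is unavailable

Fix: Compute the overall average in a scalar subquery and compare each group's MIN against it in HAVING

Corrected query:
SELECT major FROM students GROUP BY major HAVING MIN(gpa) > (SELECT AVG(gpa) FROM students)

Result:
major  
-------
History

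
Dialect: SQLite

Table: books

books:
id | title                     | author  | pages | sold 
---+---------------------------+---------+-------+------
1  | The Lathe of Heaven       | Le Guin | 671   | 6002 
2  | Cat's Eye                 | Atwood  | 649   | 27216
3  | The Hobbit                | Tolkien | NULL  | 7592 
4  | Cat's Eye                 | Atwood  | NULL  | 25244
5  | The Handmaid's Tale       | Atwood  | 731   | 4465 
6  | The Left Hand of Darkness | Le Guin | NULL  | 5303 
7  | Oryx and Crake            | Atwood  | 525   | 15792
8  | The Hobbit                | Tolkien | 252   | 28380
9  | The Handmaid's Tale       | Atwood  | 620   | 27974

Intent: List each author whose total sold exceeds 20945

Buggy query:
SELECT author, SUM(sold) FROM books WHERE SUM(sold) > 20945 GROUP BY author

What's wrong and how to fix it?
Bug: WHERE runs before GROUP BY, so aggregates aren't available there

Fix: Move the aggregate condition to a HAVING clause

Corrected query:
SELECT author, SUM(sold) FROM books GROUP BY author HAVING SUM(sold) > 20945

Result:
author  | SUM(sold)
--------+----------
Atwood  | 100691   
Tolkien | 35972    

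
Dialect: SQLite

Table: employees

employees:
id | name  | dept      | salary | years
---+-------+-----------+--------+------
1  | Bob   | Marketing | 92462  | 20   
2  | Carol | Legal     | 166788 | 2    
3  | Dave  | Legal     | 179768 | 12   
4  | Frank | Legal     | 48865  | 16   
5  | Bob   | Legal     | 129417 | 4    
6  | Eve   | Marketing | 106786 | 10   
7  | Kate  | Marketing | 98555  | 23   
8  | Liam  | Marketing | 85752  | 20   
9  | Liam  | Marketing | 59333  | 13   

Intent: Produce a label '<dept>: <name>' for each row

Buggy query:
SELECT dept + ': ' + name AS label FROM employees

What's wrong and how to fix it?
Bug: SQLite uses || for string concatenation; + coerces text to numbers (yielding 0)

Fix: Replace + with || to concatenate text

Corrected query:
SELECT dept || ': ' || name AS label FROM employees

Result:
label          
---------------
Marketing: Bob 
Legal: Carol   
Legal: Dave    
Legal: Frank   
Legal: Bob     
Marketing: Eve 
Marketing: Kate
Marketing: Liam
Marketing: Liam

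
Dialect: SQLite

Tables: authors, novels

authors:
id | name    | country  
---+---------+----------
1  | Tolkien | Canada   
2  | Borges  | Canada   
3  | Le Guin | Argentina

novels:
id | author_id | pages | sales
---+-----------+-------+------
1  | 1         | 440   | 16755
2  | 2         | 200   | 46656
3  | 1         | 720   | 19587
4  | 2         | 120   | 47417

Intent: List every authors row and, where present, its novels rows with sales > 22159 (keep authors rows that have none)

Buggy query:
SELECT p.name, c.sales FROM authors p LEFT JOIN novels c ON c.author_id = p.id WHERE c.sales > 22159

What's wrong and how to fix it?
Bug: Filtering c.sales in WHERE discards the NULL rows produced by LEFT JOIN, turning it into an inner join

Fix: Put 'c.sales > 22159' in the JOIN's ON clause instead of WHERE

Corrected query:
SELECT p.name, c.sales FROM authors p LEFT JOIN novels c ON c.author_id = p.id AND c.sales > 22159

Result:
name    | sales
--------+------
Tolkien | NULL 
Borges  | 46656
Borges  | 47417
Le Guin | NULL 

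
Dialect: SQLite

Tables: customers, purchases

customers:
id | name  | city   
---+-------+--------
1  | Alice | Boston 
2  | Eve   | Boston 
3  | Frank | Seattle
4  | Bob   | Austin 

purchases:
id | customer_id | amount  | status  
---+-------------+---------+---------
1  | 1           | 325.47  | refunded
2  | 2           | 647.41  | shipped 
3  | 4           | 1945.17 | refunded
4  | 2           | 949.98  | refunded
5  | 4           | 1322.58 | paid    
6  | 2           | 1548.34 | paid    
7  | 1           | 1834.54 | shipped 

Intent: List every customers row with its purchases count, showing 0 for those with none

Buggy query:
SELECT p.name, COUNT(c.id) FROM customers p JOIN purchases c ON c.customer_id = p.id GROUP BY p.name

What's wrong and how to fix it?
Bug: An inner join excludes parents with zero children

Fix: Switch to LEFT JOIN to retain unmatched parent rows

Corrected query:
SELECT p.name, COUNT(c.id) FROM customers p LEFT JOIN purchases c ON c.customer_id = p.id GROUP BY p.name

Result:
name  | COUNT(c.id)
------+------------
Alice | 2          
Bob   | 2          
Eve   | 3          
Frank | 0          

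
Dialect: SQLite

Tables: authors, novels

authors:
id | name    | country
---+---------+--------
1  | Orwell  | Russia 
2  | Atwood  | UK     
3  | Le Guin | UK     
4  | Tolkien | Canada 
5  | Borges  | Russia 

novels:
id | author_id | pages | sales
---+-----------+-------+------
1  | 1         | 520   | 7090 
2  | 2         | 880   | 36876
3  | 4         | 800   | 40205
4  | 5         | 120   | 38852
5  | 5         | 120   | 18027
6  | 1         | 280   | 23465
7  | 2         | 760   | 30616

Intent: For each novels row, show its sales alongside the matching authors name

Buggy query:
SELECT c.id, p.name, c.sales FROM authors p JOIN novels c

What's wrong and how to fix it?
Bug: Missing join condition: each novels row is matched to all authors rows instead of just its own

Fix: Add ON c.author_id = p.id to the JOIN

Corrected query:
SELECT c.id, p.name, c.sales FROM authors p JOIN novels c ON c.author_id = p.id

Result:
id | name    | sales
---+---------+------
1  | Orwell  | 7090 
2  | Atwood  | 36876
3  | Tolkien | 40205
4  | Borges  | 38852
5  | Borges  | 18027
6  | Orwell  | 23465
7  | Atwood  | 30616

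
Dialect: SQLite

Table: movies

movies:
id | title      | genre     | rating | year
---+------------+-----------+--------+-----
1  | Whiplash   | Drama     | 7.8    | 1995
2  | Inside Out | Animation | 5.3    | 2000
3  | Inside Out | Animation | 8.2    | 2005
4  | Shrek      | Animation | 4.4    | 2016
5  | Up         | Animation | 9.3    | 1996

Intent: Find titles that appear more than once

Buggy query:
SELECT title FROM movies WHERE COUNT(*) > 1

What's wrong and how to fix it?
Bug: WHERE can't reference COUNT(*); aggregates are computed after WHERE

Fix: Group first, then use HAVING for the count condition

Corrected query:
SELECT title FROM movies GROUP BY title HAVING COUNT(*) > 1

Result:
title     
----------
Inside Out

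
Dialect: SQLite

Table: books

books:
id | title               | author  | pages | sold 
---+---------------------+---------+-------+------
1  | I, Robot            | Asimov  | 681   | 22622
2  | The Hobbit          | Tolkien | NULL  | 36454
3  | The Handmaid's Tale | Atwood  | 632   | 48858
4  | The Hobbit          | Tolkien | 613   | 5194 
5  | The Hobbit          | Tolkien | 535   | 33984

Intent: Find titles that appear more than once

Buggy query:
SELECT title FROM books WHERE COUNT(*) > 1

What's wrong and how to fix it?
Bug: COUNT(*) is an aggregate and cannot be used in WHERE

Fix: GROUP BY title, then filter groups with HAVING COUNT(*) > 1

Corrected query:
SELECT title FROM books GROUP BY title HAVING COUNT(*) > 1

Result:
title     
----------
The Hobbit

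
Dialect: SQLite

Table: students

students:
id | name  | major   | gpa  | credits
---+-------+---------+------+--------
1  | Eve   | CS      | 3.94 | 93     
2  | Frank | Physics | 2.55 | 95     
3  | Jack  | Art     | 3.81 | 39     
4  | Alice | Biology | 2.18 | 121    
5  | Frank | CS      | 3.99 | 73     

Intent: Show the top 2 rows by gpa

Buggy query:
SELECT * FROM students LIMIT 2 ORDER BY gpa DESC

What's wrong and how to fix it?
Bug: LIMIT must come after ORDER BY

Fix: Sort with ORDER BY, then apply LIMIT

Corrected query:
SELECT * FROM students ORDER BY gpa DESC LIMIT 2

Result:
id | name  | major | gpa  | credits
---+-------+-------+------+--------
5  | Frank | CS    | 3.99 | 73     
1  | Eve   | CS    | 3.94 | 93     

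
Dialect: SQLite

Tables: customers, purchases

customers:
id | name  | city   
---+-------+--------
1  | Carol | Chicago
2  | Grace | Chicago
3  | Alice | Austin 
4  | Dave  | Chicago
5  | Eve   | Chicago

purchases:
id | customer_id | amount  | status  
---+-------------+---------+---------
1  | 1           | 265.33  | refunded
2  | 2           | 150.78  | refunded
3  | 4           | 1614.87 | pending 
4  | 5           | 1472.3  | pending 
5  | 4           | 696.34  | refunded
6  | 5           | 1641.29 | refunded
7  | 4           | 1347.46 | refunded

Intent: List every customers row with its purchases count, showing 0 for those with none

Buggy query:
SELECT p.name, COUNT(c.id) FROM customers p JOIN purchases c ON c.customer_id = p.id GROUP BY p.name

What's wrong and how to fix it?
Bug: An inner join excludes parents with zero children

Fix: Switch to LEFT JOIN to retain unmatched parent rows

Corrected query:
SELECT p.name, COUNT(c.id) FROM customers p LEFT JOIN purchases c ON c.customer_id = p.id GROUP BY p.name

Result:
name  | COUNT(c.id)
------+------------
Alice | 0          
Carol | 1          
Dave  | 3          
Eve   | 2          
Grace | 1          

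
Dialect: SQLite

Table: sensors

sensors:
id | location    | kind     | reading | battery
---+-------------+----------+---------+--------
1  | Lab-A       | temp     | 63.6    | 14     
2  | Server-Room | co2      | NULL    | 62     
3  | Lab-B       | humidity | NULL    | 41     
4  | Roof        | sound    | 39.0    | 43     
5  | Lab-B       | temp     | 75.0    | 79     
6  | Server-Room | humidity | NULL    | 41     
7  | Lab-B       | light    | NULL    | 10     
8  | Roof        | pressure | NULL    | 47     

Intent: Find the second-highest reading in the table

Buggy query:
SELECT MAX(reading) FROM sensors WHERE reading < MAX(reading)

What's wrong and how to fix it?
Bug: The inner MAX is an aggregate inside WHERE, which is not allowed

Fix: Compute the overall MAX in a subquery, then take MAX of rows below it

Corrected query:
SELECT MAX(reading) FROM sensors WHERE reading < (SELECT MAX(reading) FROM sensors)

Result:
MAX(reading)
------------
63.6        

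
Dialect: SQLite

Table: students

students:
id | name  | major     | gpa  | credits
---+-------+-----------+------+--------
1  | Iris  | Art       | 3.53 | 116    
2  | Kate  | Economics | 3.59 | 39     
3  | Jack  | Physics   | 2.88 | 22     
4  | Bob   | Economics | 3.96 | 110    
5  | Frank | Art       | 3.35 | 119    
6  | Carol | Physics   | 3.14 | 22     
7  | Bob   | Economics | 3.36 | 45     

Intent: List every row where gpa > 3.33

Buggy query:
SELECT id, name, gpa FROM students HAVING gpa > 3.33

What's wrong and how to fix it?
Bug: HAVING filters the output of aggregation, but this query has no GROUP BY and no aggregate functions, so SQLite rejects it (HAVING clause on a non-aggregate query); the condition here is per row

Fix: Use WHERE for row-level filtering

Corrected query:
SELECT id, name, gpa FROM students WHERE gpa > 3.33

Result:
id | name  | gpa 
---+-------+-----
1  | Iris  | 3.53
2  | Kate  | 3.59
4  | Bob   | 3.96
5  | Frank | 3.35
7  | Bob   | 3.36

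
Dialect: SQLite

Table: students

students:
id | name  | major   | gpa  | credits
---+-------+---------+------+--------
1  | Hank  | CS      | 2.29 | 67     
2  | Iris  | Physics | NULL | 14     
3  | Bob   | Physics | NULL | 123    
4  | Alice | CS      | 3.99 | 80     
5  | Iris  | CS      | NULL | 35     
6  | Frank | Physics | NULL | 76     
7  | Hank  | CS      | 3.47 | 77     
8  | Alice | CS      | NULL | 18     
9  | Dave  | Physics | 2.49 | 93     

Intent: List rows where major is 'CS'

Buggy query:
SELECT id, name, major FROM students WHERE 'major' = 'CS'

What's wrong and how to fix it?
Bug: Single quotes denote string literals in SQL; the column name is being compared as a constant string

Fix: Remove the quotes around the column name (or use double quotes for an identifier)

Corrected query:
SELECT id, name, major FROM students WHERE major = 'CS'

Result:
id | name  | major
---+-------+------
1  | Hank  | CS   
4  | Alice | CS   
5  | Iris  | CS   
7  | Hank  | CS   
8  | Alice | CS   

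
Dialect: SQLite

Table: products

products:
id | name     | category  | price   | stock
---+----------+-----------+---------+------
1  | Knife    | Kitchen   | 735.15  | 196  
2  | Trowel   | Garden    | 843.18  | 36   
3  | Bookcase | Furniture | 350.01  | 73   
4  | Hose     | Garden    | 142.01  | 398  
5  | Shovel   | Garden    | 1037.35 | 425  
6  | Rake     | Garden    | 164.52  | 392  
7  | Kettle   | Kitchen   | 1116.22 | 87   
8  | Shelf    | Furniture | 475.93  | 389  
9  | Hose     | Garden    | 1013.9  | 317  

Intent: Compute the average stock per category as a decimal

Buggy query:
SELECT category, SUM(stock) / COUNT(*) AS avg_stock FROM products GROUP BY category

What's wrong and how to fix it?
Bug: Both operands are integers, so '/' performs integer division and truncates

Fix: Multiply by 1.0 (or CAST to REAL) to force floating-point division

Corrected query:
SELECT category, SUM(stock) * 1.0 / COUNT(*) AS avg_stock FROM products GROUP BY category

Result:
category  | avg_stock
----------+----------
Furniture | 231      
Garden    | 313.6    
Kitchen   | 141.5    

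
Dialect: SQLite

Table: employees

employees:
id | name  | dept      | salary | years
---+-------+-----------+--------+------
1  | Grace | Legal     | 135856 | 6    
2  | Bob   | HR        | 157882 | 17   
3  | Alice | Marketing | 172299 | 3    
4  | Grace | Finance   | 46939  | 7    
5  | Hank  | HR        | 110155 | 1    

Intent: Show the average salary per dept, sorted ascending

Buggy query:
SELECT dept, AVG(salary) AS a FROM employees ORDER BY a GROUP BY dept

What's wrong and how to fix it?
Bug: GROUP BY must precede ORDER BY

Fix: Move ORDER BY to the end, after GROUP BY

Corrected query:
SELECT dept, AVG(salary) AS a FROM employees GROUP BY dept ORDER BY a

Result:
dept      | a       
----------+---------
Finance   | 46939   
HR        | 134018.5
Legal     | 135856  
Marketing | 172299  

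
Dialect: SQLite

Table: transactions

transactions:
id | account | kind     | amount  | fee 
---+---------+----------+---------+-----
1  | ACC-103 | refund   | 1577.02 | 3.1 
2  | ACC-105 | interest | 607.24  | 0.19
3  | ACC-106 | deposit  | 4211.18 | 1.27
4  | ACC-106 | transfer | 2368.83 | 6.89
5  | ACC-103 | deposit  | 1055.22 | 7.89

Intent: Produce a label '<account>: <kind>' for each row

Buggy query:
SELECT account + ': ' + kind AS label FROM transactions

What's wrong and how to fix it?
Bug: '+' is numeric addition; on text columns SQLite converts them to 0 instead of concatenating

Fix: Replace + with || to concatenate text

Corrected query:
SELECT account || ': ' || kind AS label FROM transactions

Result:
label            
-----------------
ACC-103: refund  
ACC-105: interest
ACC-106: deposit 
ACC-106: transfer
ACC-103: deposit 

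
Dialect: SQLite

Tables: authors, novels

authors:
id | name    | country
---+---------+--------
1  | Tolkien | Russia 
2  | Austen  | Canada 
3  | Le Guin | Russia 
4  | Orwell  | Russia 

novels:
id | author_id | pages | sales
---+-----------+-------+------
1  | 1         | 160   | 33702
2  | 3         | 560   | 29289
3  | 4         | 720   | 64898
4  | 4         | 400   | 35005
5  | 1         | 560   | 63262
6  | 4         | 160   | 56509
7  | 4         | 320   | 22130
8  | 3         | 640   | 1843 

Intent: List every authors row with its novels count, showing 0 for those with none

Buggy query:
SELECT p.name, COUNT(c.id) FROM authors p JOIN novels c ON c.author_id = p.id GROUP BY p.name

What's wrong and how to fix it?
Bug: INNER JOIN drops authors rows that have no matching novels rows

Fix: Switch to LEFT JOIN to retain unmatched parent rows

Corrected query:
SELECT p.name, COUNT(c.id) FROM authors p LEFT JOIN novels c ON c.author_id = p.id GROUP BY p.name

Result:
name    | COUNT(c.id)
--------+------------
Austen  | 0          
Le Guin | 2          
Orwell  | 4          
Tolkien | 2          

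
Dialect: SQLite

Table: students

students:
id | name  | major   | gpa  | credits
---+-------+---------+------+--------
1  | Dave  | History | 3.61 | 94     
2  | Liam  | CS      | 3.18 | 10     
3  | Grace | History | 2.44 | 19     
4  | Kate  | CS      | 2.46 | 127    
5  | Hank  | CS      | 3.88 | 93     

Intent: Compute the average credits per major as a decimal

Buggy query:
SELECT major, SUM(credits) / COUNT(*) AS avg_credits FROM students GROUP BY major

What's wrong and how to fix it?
Bug: Both operands are integers, so '/' performs integer division and truncates

Fix: Cast one side to REAL so the division keeps the fractional part

Corrected query:
SELECT major, SUM(credits) * 1.0 / COUNT(*) AS avg_credits FROM students GROUP BY major

Result:
major   | avg_credits
--------+------------
CS      | 76.666667  
History | 56.5       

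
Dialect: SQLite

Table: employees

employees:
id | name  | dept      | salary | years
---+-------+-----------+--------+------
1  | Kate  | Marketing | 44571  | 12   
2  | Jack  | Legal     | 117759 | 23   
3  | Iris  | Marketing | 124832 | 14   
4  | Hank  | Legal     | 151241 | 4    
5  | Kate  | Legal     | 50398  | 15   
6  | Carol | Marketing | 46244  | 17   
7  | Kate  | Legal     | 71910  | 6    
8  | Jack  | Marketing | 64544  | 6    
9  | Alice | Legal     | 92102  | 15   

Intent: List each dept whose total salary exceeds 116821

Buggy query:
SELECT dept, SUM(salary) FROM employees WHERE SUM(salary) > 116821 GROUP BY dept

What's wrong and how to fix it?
Bug: WHERE runs before GROUP BY, so aggregates aren't available there

Fix: Use HAVING (which filters groups after aggregation) instead of WHERE

Corrected query:
SELECT dept, SUM(salary) FROM employees GROUP BY dept HAVING SUM(salary) > 116821

Result:
dept      | SUM(salary)
----------+------------
Legal     | 483410     
Marketing | 280191     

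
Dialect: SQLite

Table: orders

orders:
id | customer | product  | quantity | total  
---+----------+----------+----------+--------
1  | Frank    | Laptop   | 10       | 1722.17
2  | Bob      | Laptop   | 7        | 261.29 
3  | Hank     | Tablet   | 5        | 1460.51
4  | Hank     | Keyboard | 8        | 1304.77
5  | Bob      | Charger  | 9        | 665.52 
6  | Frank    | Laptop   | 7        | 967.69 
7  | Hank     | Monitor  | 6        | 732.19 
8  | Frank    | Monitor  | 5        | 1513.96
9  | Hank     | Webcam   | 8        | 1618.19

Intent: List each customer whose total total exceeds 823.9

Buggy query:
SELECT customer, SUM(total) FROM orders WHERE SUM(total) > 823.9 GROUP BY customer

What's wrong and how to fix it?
Bug: Aggregate functions cannot appear in a WHERE clause

Fix: Move the aggregate condition to a HAVING clause

Corrected query:
SELECT customer, SUM(total) FROM orders GROUP BY customer HAVING SUM(total) > 823.9

Result:
customer | SUM(total)
---------+-----------
Bob      | 926.81    
Frank    | 4203.82   
Hank     | 5115.66   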